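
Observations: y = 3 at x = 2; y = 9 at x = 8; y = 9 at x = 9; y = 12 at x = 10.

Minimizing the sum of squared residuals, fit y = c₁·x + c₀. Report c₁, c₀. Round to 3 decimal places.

c₁ = 1.026, c₀ = 0.813

Compute the Gram sums: Σx·x = 249, Σx = 29, Σ1 = 4.
Right-hand side: Σx·y = 279, Σy = 33.
Normal equations: [[249, 29]; [29, 4]]·[c₁, c₀]ᵀ = [279, 33]ᵀ.
Δ = 249·4 − 29² = 155.
c₁ = (279·4 − 29·33)/155 = 159/155; c₀ = (249·33 − 29·279)/155 = 126/155.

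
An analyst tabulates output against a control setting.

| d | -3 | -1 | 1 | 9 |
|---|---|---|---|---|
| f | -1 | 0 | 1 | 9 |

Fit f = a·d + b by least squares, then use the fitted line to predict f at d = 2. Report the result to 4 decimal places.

f̂ = 2.6807

The normal equations are: 92·a + 6·b = 85;  6·a + 4·b = 9.
(Σd·d = 92, Σd = 6, Σ1 = 4, Σd·f = 85, Σf = 9.)
det = 92·4 − 6² = 332.
a = (85·4 − 6·9)/332 = 143/166; b = (92·9 − 6·85)/332 = 159/166.
At d = 2: f̂ = (143/166)·(2) + (159/166)·(1) = 445/166.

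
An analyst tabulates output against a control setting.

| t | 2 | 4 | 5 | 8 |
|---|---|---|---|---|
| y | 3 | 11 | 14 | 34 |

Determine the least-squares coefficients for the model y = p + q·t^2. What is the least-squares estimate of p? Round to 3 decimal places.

p = 1.698

Setting ∂/∂p … = 0 gives: 4·p + 109·q = 62;  109·p + 4993·q = 2714.
(Σ1 = 4, Σt^2 = 109, Σt^2·t^2 = 4993, Σy = 62, Σt^2·y = 2714.)
Eliminating q: 4993·(row 1) − 109·(row 2) gives 8091·p = 4993·62 − 109·2714 = 13740, so p = 4580/2697.
Then q = (2714 − 109·(4580/2697))/4993 = 1366/2697.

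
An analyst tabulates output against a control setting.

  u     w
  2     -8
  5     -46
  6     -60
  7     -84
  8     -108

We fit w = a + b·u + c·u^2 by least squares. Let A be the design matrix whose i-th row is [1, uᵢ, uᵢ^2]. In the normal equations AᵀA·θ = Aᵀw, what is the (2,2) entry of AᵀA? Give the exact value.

178

Row 2 ↔ basis u, column 2 ↔ basis u, so (AᵀA)_{2,2} = Σᵢ (u)·(u) = (2)·(2) + (5)·(5) + (6)·(6) + (7)·(7) + (8)·(8) = 178.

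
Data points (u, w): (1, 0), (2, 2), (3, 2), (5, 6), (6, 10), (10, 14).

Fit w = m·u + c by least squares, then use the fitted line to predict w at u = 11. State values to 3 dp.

ŵ = 16.237

Setting ∂/∂m … = 0 gives: 175·m + 27·c = 240;  27·m + 6·c = 34.
(Σu·u = 175, Σu = 27, Σ1 = 6, Σu·w = 240, Σw = 34.)
Eliminating c: 6·(row 1) − 27·(row 2) gives 321·m = 6·240 − 27·34 = 522, so m = 174/107.
Then c = (34 − 27·(174/107))/6 = -530/321.
At u = 11: ŵ = (174/107)·(11) + (-530/321)·(1) = 5212/321.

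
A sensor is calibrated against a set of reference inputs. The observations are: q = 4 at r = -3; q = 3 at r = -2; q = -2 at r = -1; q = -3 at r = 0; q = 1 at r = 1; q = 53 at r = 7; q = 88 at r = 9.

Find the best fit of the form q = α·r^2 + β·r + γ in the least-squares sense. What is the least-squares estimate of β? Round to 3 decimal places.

β = 0.755

Sums needed: Σr^2·r^2 = 9061, Σr^2·r = 1037, Σr^2 = 145, Σr·r = 145, Σr = 11, Σ1 = 7.
Right-hand side: Σr^2·q = 9772, Σr·q = 1148, Σq = 144.
So MᵀM·[α, β, γ]ᵀ = Mᵀq: [[9061, 1037, 145]; [1037, 145, 11]; [145, 11, 7]]·[α, β, γ]ᵀ = [9772, 1148, 144]ᵀ.
Solving the 3×3 system (Gaussian elimination) gives α = 10106/9909, β = 7486/9909, γ = -17260/9909.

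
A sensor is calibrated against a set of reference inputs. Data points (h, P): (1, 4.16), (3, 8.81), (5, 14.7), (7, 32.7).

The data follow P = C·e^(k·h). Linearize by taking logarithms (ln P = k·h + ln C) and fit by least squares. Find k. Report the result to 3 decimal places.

k = 0.335

Taking logs, ln P = k·h + ln C, so regress ln P on h.
XᵀX = [[84.0000, 16.0000]; [16.0000, 4]], rhs = [45.8040, 9.7766]ᵀ  (here Σh = 16.0000, Σ(h)² = 84.0000, Σln P = 9.7766, Σh·ln P = 45.8040).
Slope k = (n·Σh·ln P − Σh·Σln P)/(n·Σ(h)² − (Σh)²) = (4·45.8040 − 16.0000·9.7766)/80.0000 = 0.33488; ln C = (Σln P − k·Σh)/n = 1.10465.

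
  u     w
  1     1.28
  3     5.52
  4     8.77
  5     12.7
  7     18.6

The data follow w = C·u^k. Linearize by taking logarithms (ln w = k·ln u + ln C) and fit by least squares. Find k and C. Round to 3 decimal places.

k = 1.394, C = 1.264

With ln wᵢ as the transformed response and ln uᵢ as the regressor:
Σln u = 6.0403, Σ(ln u)² = 9.5056, Σln w = 9.5913, Σln u·ln w = 14.6657.
Equations: 9.5056·k + 6.0403·ln C = 14.6657;  6.0403·k + 5·ln C = 9.5913.
Solving (det = 11.0434): k = 1.39399, ln C = 0.23425, so C = exp(0.23425) = 1.26396.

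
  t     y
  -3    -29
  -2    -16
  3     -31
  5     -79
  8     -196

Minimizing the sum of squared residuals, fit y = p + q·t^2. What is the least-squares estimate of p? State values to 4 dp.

p = -3.3593

The normal system AᵀA·[p, q]ᵀ = Aᵀy is [[5, 111]; [111, 4899]]·[p, q]ᵀ = [-351, -15123]ᵀ.
Δ = 5·4899 − 111² = 12174.
p = ((-351)·4899 − 111·(-15123))/12174 = -6816/2029; q = (5·(-15123) − 111·(-351))/12174 = -6109/2029.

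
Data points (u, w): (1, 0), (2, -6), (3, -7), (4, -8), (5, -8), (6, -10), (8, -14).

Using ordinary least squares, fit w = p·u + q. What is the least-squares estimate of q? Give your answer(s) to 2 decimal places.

q = -0.75

With design matrix M, MᵀM = [[155, 29]; [29, 7]] and Mᵀw = [-277, -53]ᵀ.
Determinant 155·7 − 29² = 244.
p = ((-277)·7 − 29·(-53))/244 = -201/122; q = (155·(-53) − 29·(-277))/244 = -91/122.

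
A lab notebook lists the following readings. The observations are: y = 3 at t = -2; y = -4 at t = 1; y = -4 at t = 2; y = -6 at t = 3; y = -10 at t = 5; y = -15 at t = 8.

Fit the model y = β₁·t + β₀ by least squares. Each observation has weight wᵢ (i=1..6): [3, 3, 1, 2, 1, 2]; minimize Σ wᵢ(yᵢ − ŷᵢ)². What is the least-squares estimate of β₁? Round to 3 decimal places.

Sums needed: Σwᵢ·t·t = 190, Σwᵢ·t = 26, Σwᵢ·1 = 12.
Right-hand side: Σwᵢ·t·y = -364, Σwᵢ·y = -59.
XᵀWX·[β₁, β₀]ᵀ = XᵀWy becomes [[190, 26]; [26, 12]]·[β₁, β₀]ᵀ = [-364, -59]ᵀ.
Eliminating β₀: 12·(row 1) − 26·(row 2) gives 1604·β₁ = 12·(-364) − 26·(-59) = -2834, so β₁ = -1417/802.
Then β₀ = ((-59) − 26·(-1417/802))/12 = -873/802.

β₁ = -1.767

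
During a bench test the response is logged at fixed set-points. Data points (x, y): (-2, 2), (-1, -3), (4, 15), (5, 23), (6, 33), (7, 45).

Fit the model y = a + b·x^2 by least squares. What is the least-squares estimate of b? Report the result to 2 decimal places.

Setting ∂/∂a … = 0 gives: 6·a + 131·b = 115;  131·a + 4595·b = 4213.
Eliminating b: 4595·(row 1) − 131·(row 2) gives 10409·a = 4595·115 − 131·4213 = -23478, so a = -3354/1487.
Then b = (4213 − 131·(-3354/1487))/4595 = 1459/1487.

b = 0.98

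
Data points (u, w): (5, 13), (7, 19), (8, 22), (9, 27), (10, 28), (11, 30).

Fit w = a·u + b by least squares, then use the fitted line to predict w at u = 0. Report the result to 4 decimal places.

ŵ = -1.3571

From the data, Σu·u = 440, Σu = 50, Σ1 = 6.
Moment sums: Σu·w = 1227, Σw = 139.
det = 440·6 − 50² = 140.
a = (1227·6 − 50·139)/140 = 103/35; b = (440·139 − 50·1227)/140 = -19/14.
At u = 0: ŵ = (103/35)·(0) + (-19/14)·(1) = -19/14.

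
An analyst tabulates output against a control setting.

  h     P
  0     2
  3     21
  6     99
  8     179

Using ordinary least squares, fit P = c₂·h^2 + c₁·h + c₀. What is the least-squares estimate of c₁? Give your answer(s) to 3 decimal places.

Sums needed: Σh^2·h^2 = 5473, Σh^2·h = 755, Σh^2 = 109, Σh·h = 109, Σh = 17, Σ1 = 4.
And Σh^2·P = 15209, Σh·P = 2089, ΣP = 301.
XᵀX·[c₂, c₁, c₀]ᵀ = XᵀP becomes [[5473, 755, 109]; [755, 109, 17]; [109, 17, 4]]·[c₂, c₁, c₀]ᵀ = [15209, 2089, 301]ᵀ.
Inverting the 3×3 Gram matrix, [c₂, c₁, c₀]ᵀ = [4723/1524, -1305/508, 1309/762]ᵀ.

c₁ = -2.569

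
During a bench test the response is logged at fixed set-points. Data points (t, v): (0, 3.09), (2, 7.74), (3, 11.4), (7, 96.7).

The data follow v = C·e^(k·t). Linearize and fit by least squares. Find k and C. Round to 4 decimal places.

k = 0.4944, C = 2.8910

Taking logs, ln v = k·t + ln C, so regress ln v on t.
Σt = 12.0000, Σ(t)² = 62.0000, Σln v = 10.1798, Σt·ln v = 43.3949.
Equations: 62.0000·k + 12.0000·ln C = 43.3949;  12.0000·k + 4·ln C = 10.1798.
Δ = 62.0000·4 − (12.0000)² = 104.0000; k = (43.3949·4 − 12.0000·10.1798)/104.0000 = 0.49444, ln C = (62.0000·10.1798 − 12.0000·43.3949)/104.0000 = 1.06162, so C = exp(1.06162) = 2.89105.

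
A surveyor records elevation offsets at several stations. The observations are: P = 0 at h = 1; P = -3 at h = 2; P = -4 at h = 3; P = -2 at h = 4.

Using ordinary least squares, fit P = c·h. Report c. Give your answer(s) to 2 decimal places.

c = -0.87

The normal equations are: 30·c = -26.
(Σh·h = 30, Σh·P = -26.)
c = (-26)/30 = -0.866667.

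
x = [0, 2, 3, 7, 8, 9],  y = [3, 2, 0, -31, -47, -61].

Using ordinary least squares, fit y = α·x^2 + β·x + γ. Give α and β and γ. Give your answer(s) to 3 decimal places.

Normal-equation sums: Σx^2·x^2 = 13155, Σx^2·x = 1619, Σx^2 = 207, Σx·x = 207, Σx = 29, Σ1 = 6.
Moment sums: Σx^2·y = -9460, Σx·y = -1138, Σy = -134.
So AᵀA·[α, β, γ]ᵀ = Aᵀy: [[13155, 1619, 207]; [1619, 207, 29]; [207, 29, 6]]·[α, β, γ]ᵀ = [-9460, -1138, -134]ᵀ.
Inverting the 3×3 Gram matrix, [α, β, γ]ᵀ = [-1091/1056, 783/352, 1351/528]ᵀ.

α = -1.033, β = 2.224, γ = 2.559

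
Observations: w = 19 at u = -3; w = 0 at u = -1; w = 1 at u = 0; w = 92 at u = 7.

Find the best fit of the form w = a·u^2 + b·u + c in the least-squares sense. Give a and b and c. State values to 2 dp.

a = 1.95, b = -0.46, c = -0.48

Compute the Gram sums: Σu^2·u^2 = 2483, Σu^2·u = 315, Σu^2 = 59, Σu·u = 59, Σu = 3, Σ1 = 4.
For Aᵀw: Σu^2·w = 4679, Σu·w = 587, Σw = 112.
Normal equations: [[2483, 315, 59]; [315, 59, 3]; [59, 3, 4]]·[a, b, c]ᵀ = [4679, 587, 112]ᵀ.
Solving the 3×3 system (Gaussian elimination) gives a = 35595/18218, b = -8347/18218, c = -4331/9109.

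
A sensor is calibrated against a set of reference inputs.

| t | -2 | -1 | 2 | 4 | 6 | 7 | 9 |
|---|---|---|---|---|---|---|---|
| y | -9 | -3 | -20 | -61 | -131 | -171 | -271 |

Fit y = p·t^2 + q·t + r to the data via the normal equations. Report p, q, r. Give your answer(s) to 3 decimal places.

p = -2.990, q = -3.014, r = -2.795

From the data, Σt^2·t^2 = 10547, Σt^2·t = 1351, Σt^2 = 191, Σt·t = 191, Σt = 25, Σ1 = 7.
And Σt^2·y = -36141, Σt·y = -4685, Σy = -666.
AᵀA·[p, q, r]ᵀ = Aᵀy becomes [[10547, 1351, 191]; [1351, 191, 25]; [191, 25, 7]]·[p, q, r]ᵀ = [-36141, -4685, -666]ᵀ.
Inverting the 3×3 Gram matrix, [p, q, r]ᵀ = [-997513/333618, -1005487/333618, -155415/55603]ᵀ.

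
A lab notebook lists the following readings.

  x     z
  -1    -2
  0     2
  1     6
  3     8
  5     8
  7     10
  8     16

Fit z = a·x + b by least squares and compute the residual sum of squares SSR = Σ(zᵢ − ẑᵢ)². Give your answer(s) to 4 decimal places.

SSR = 27.1518

The normal system MᵀM·[a, b]ᵀ = Mᵀz is [[149, 23]; [23, 7]]·[a, b]ᵀ = [270, 48]ᵀ.
Determinant 149·7 − 23² = 514.
a = (270·7 − 23·48)/514 = 393/257; b = (149·48 − 23·270)/514 = 471/257.
Residuals: -592/257, 43/257, 678/257, 406/257, -380/257, -652/257, 497/257; SSR = 6978/257.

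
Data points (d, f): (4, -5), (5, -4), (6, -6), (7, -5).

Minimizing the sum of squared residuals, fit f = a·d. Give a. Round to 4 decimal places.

Setting ∂/∂a … = 0 gives: 126·a = -111.
(Σd·d = 126, Σd·f = -111.)
Hence a = -111 / 126 ≈ -0.880952.

a = -0.8810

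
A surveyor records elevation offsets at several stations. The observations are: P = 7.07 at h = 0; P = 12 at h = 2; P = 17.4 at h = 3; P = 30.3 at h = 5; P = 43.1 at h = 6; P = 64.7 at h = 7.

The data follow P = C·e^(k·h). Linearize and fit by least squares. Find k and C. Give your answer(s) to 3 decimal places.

Let Y = ln P. Fitting Y = k·h + ln C by least squares:
Sums: Σh = 23.0000, Σ(h)² = 123.0000, Σln P = 18.6417, Σh·ln P = 82.3644.
Normal system: [[123.0000, 23.0000]; [23.0000, 6]]·[k, ln C]ᵀ = [82.3644, 18.6417]ᵀ.
Slope k = (n·Σh·ln P − Σh·Σln P)/(n·Σ(h)² − (Σh)²) = (6·82.3644 − 23.0000·18.6417)/209.0000 = 0.31305; ln C = (Σln P − k·Σh)/n = 1.90691, so C = exp(1.90691) = 6.73223.

k = 0.313, C = 6.732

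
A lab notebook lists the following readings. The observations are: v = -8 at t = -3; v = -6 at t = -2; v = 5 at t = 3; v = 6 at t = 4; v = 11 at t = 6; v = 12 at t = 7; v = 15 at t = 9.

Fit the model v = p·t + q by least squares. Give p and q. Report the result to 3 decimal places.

Normal-equation sums: Σt·t = 204, Σt = 24, Σ1 = 7.
For Aᵀv: Σt·v = 360, Σv = 35.
Normal equations: [[204, 24]; [24, 7]]·[p, q]ᵀ = [360, 35]ᵀ.
Eliminating q: 7·(row 1) − 24·(row 2) gives 852·p = 7·360 − 24·35 = 1680, so p = 140/71.
Then q = (35 − 24·(140/71))/7 = -125/71.

p = 1.972, q = -1.761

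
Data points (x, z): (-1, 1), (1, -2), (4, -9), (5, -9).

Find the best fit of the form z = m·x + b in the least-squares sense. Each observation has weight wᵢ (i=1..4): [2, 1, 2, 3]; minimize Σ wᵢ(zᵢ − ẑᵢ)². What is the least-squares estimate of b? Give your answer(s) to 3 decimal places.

Entries of MᵀWM: Σwᵢ·x·x = 110, Σwᵢ·x = 22, Σwᵢ·1 = 8.
Moment sums: Σwᵢ·x·z = -211, Σwᵢ·z = -45.
MᵀWM·[m, b]ᵀ = MᵀWz becomes [[110, 22]; [22, 8]]·[m, b]ᵀ = [-211, -45]ᵀ.
Eliminating b: 8·(row 1) − 22·(row 2) gives 396·m = 8·(-211) − 22·(-45) = -698, so m = -349/198.
Then b = ((-45) − 22·(-349/198))/8 = -7/9.

b = -0.778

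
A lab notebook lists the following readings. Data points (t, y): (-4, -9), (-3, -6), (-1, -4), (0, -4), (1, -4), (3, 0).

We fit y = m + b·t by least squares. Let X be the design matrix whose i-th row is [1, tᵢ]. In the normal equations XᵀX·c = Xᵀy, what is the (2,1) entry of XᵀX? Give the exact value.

-4

Row 2 ↔ basis t, column 1 ↔ basis 1, so (XᵀX)_{2,1} = Σᵢ t = (-4)·(1) + (-3)·(1) + (-1)·(1) + (0)·(1) + (1)·(1) + (3)·(1) = -4.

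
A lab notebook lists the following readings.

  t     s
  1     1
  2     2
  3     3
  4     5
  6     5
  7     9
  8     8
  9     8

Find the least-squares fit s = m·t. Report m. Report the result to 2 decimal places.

m = 1.01

XᵀX·[m]ᵀ = Xᵀs reads: 260·m = 263.
(Σt·t = 260, Σt·s = 263.)
m = 263/260 = 1.01154.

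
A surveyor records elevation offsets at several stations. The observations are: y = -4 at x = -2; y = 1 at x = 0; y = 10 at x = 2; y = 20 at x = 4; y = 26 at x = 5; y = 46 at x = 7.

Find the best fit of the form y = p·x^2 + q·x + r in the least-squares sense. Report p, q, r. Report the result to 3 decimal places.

The normal system MᵀM·[p, q, r]ᵀ = Mᵀy is [[3314, 532, 98]; [532, 98, 16]; [98, 16, 6]]·[p, q, r]ᵀ = [3248, 560, 99]ᵀ.
Inverting the 3×3 Gram matrix, [p, q, r]ᵀ = [15197/32316, 49267/16158, 7413/10772]ᵀ.

p = 0.470, q = 3.049, r = 0.688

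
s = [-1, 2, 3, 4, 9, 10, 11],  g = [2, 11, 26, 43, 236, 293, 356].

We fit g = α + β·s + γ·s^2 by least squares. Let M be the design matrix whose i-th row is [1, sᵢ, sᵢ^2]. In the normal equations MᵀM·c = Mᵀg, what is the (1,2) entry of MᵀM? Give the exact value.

Row 1 ↔ basis 1, column 2 ↔ basis s, so (MᵀM)_{1,2} = Σᵢ s = (1)·(-1) + (1)·(2) + (1)·(3) + (1)·(4) + (1)·(9) + (1)·(10) + (1)·(11) = 38.

38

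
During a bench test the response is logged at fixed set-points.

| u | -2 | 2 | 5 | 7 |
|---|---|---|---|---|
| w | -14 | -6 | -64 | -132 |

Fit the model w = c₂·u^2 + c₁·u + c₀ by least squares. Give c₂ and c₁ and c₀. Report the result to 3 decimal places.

MᵀM·[c₂, c₁, c₀]ᵀ = Mᵀw reads: 3058·c₂ + 468·c₁ + 82·c₀ = -8148;  468·c₂ + 82·c₁ + 12·c₀ = -1228;  82·c₂ + 12·c₁ + 4·c₀ = -216.
Solving the 3×3 system (Gaussian elimination) gives c₂ = -7060/2343, c₁ = 1510/781, c₀ = 4618/2343.

c₂ = -3.013, c₁ = 1.933, c₀ = 1.971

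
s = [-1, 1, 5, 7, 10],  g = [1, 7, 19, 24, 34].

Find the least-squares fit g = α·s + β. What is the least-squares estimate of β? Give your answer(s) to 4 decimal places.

Normal-equation sums: Σs·s = 176, Σs = 22, Σ1 = 5.
Right-hand side: Σs·g = 609, Σg = 85.
So MᵀM·[α, β]ᵀ = Mᵀg: [[176, 22]; [22, 5]]·[α, β]ᵀ = [609, 85]ᵀ.
Δ = 176·5 − 22² = 396.
α = (609·5 − 22·85)/396 = 1175/396; β = (176·85 − 22·609)/396 = 71/18.

β = 3.9444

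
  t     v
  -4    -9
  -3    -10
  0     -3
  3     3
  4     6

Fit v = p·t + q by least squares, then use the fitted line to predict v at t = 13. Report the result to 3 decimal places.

v̂ = 23.140

AᵀA·[p, q]ᵀ = Aᵀv reads: 50·p + 0·q = 99;  0·p + 5·q = -13.
(Σt·t = 50, Σt = 0, Σ1 = 5, Σt·v = 99, Σv = -13.)
Eliminating q: 5·(row 1) − 0·(row 2) gives 250·p = 5·99 − 0·(-13) = 495, so p = 99/50.
Then q = ((-13) − 0·(99/50))/5 = -13/5.
At t = 13: v̂ = (99/50)·(13) + (-13/5)·(1) = 1157/50.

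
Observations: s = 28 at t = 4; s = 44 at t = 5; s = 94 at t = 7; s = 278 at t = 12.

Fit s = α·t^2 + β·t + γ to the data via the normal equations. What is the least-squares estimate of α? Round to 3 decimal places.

α = 1.862

Normal-equation sums: Σt^2·t^2 = 24018, Σt^2·t = 2260, Σt^2 = 234, Σt·t = 234, Σt = 28, Σ1 = 4.
For Mᵀs: Σt^2·s = 46186, Σt·s = 4326, Σs = 444.
Row-reducing yields α = 5230/2809, β = 4429/2809, γ = -25159/2809.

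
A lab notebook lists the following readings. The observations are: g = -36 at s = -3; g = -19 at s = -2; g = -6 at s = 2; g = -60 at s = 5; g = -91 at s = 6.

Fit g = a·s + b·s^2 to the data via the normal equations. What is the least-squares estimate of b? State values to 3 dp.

Normal-equation sums: Σs·s = 78, Σs·s^2 = 314, Σs^2·s^2 = 2034.
And Σs·g = -712, Σs^2·g = -5200.
Normal equations: [[78, 314]; [314, 2034]]·[a, b]ᵀ = [-712, -5200]ᵀ.
Δ = 78·2034 − 314² = 60056.
a = ((-712)·2034 − 314·(-5200))/60056 = 23074/7507; b = (78·(-5200) − 314·(-712))/60056 = -22754/7507.

b = -3.031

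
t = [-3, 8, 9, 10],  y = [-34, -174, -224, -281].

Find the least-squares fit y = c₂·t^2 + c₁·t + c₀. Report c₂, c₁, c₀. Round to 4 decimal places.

The normal system XᵀX·[c₂, c₁, c₀]ᵀ = Xᵀy is [[20738, 2214, 254]; [2214, 254, 24]; [254, 24, 4]]·[c₂, c₁, c₀]ᵀ = [-57686, -6116, -713]ᵀ.
Inverting the 3×3 Gram matrix, [c₂, c₁, c₀]ᵀ = [-19387/6178, 91903/30890, 48906/15445]ᵀ.

c₂ = -3.1381, c₁ = 2.9752, c₀ = 3.1665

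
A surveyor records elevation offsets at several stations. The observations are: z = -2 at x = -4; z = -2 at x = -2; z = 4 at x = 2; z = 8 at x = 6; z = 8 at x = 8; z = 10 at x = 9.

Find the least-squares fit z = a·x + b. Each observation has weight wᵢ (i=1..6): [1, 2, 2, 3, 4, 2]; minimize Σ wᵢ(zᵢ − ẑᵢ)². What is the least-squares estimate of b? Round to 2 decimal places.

Setting ∂/∂a … = 0 gives: 558·a + 64·b = 612;  64·a + 14·b = 78.
(Σwᵢ·x·x = 558, Σwᵢ·x = 64, Σwᵢ·1 = 14, Σwᵢ·x·z = 612, Σwᵢ·z = 78.)
Eliminating b: 14·(row 1) − 64·(row 2) gives 3716·a = 14·612 − 64·78 = 3576, so a = 894/929.
Then b = (78 − 64·(894/929))/14 = 1089/929.

b = 1.17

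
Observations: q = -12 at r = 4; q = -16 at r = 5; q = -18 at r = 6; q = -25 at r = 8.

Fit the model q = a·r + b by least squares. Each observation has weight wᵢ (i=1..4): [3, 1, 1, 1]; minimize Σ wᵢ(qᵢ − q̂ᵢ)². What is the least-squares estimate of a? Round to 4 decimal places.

a = -3.2078

The normal system MᵀWM·[a, b]ᵀ = MᵀWq is [[173, 31]; [31, 6]]·[a, b]ᵀ = [-532, -95]ᵀ.
Δ = 173·6 − 31² = 77.
a = ((-532)·6 − 31·(-95))/77 = -247/77; b = (173·(-95) − 31·(-532))/77 = 57/77.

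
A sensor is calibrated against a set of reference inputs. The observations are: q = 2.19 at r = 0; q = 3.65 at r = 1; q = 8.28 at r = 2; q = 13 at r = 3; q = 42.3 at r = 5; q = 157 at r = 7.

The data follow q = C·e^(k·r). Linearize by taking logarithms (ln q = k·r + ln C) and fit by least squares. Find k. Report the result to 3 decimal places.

Taking logs, ln q = k·r + ln C, so regress ln q on r.
XᵀX = [[88.0000, 18.0000]; [18.0000, 6]], rhs = [67.3349, 15.5585]ᵀ  (here Σr = 18.0000, Σ(r)² = 88.0000, Σln q = 15.5585, Σr·ln q = 67.3349).
Slope k = (n·Σr·ln q − Σr·Σln q)/(n·Σ(r)² − (Σr)²) = (6·67.3349 − 18.0000·15.5585)/204.0000 = 0.60763; ln C = (Σln q − k·Σr)/n = 0.77017.

k = 0.608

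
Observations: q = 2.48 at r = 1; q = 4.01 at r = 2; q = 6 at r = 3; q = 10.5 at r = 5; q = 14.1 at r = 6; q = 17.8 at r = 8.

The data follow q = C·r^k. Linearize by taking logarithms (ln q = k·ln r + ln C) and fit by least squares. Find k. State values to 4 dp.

k = 0.9811

Linearized form: ln q = k·ln r + ln C. From the 6 transformed points,
Σln r = 7.2724, Σ(ln r)² = 11.8122, Σln q = 11.9656, Σln r·ln q = 17.4439.
Normal system: [[11.8122, 7.2724]; [7.2724, 6]]·[k, ln C]ᵀ = [17.4439, 11.9656]ᵀ.
Slope k = (n·Σln r·ln q − Σln r·Σln q)/(n·Σ(ln r)² − (Σln r)²) = (6·17.4439 − 7.2724·11.9656)/17.9853 = 0.98109; ln C = (Σln q − k·Σln r)/n = 0.80511.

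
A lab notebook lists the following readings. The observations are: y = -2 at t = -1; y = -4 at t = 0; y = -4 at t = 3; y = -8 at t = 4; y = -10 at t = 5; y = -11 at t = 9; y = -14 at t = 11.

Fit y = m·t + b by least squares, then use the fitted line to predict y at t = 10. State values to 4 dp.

From the data, Σt·t = 253, Σt = 31, Σ1 = 7.
For Aᵀy: Σt·y = -345, Σy = -53.
Normal equations: [[253, 31]; [31, 7]]·[m, b]ᵀ = [-345, -53]ᵀ.
Δ = 253·7 − 31² = 810.
m = ((-345)·7 − 31·(-53))/810 = -386/405; b = (253·(-53) − 31·(-345))/810 = -1357/405.
At t = 10: ŷ = (-386/405)·(10) + (-1357/405)·(1) = -1739/135.

ŷ = -12.8815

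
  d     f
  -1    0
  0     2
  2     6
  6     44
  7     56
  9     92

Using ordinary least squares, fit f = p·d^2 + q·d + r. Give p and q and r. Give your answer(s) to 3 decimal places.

p = 1.019, q = 0.936, r = 0.697

Sums needed: Σd^2·d^2 = 10275, Σd^2·d = 1295, Σd^2 = 171, Σd·d = 171, Σd = 23, Σ1 = 6.
And Σd^2·f = 11804, Σd·f = 1496, Σf = 200.
MᵀM·[p, q, r]ᵀ = Mᵀf becomes [[10275, 1295, 171]; [1295, 171, 23]; [171, 23, 6]]·[p, q, r]ᵀ = [11804, 1496, 200]ᵀ.
Inverting the 3×3 Gram matrix, [p, q, r]ᵀ = [19603/19232, 17993/19232, 419/601]ᵀ.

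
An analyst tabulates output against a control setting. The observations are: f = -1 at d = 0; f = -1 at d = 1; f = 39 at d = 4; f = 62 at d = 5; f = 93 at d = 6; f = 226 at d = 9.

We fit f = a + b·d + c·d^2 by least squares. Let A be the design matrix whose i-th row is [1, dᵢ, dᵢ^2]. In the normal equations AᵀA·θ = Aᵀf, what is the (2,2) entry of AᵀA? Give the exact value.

159

Row 2 ↔ basis d, column 2 ↔ basis d, so (AᵀA)_{2,2} = Σᵢ (d)·(d) = (0)·(0) + (1)·(1) + (4)·(4) + (5)·(5) + (6)·(6) + (9)·(9) = 159.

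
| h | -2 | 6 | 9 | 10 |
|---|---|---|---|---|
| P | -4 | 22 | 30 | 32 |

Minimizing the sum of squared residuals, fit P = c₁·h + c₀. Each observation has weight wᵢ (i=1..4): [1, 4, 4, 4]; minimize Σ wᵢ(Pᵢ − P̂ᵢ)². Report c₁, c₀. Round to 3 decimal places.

c₁ = 2.952, c₀ = 3.289

Setting ∂/∂c₁ … = 0 gives: 872·c₁ + 98·c₀ = 2896;  98·c₁ + 13·c₀ = 332.
(Σwᵢ·h·h = 872, Σwᵢ·h = 98, Σwᵢ·1 = 13, Σwᵢ·h·P = 2896, Σwᵢ·P = 332.)
Eliminating c₀: 13·(row 1) − 98·(row 2) gives 1732·c₁ = 13·2896 − 98·332 = 5112, so c₁ = 1278/433.
Then c₀ = (332 − 98·(1278/433))/13 = 1424/433.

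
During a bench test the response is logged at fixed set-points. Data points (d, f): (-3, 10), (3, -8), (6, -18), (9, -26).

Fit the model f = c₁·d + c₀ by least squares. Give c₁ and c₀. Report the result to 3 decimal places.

The normal equations are: 135·c₁ + 15·c₀ = -396;  15·c₁ + 4·c₀ = -42.
(Σd·d = 135, Σd = 15, Σ1 = 4, Σd·f = -396, Σf = -42.)
Determinant 135·4 − 15² = 315.
c₁ = ((-396)·4 − 15·(-42))/315 = -106/35; c₀ = (135·(-42) − 15·(-396))/315 = 6/7.

c₁ = -3.029, c₀ = 0.857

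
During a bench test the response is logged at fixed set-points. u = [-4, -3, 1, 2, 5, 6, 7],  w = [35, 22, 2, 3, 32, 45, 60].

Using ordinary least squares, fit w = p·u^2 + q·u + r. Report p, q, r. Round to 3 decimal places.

p = 1.496, q = -2.034, r = 2.572

Compute the Gram sums: Σu^2·u^2 = 4676, Σu^2·u = 602, Σu^2 = 140, Σu·u = 140, Σu = 14, Σ1 = 7.
Right-hand side: Σu^2·w = 6132, Σu·w = 652, Σw = 199.
MᵀM·[p, q, r]ᵀ = Mᵀw becomes [[4676, 602, 140]; [602, 140, 14]; [140, 14, 7]]·[p, q, r]ᵀ = [6132, 652, 199]ᵀ.
Solving the 3×3 system (Gaussian elimination) gives p = 5687/3801, q = -7730/3801, r = 3259/1267.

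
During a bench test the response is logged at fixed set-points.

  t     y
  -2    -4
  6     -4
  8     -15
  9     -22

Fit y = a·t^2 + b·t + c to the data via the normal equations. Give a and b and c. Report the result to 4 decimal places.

Compute the Gram sums: Σt^2·t^2 = 11969, Σt^2·t = 1449, Σt^2 = 185, Σt·t = 185, Σt = 21, Σ1 = 4.
Right-hand side: Σt^2·y = -2902, Σt·y = -334, Σy = -45.
MᵀM·[a, b, c]ᵀ = Mᵀy becomes [[11969, 1449, 185]; [1449, 185, 21]; [185, 21, 4]]·[a, b, c]ᵀ = [-2902, -334, -45]ᵀ.
Solving the 3×3 system (Gaussian elimination) gives a = -1127/2066, b = 58517/26858, c = 34121/13429.

a = -0.5455, b = 2.1788, c = 2.5408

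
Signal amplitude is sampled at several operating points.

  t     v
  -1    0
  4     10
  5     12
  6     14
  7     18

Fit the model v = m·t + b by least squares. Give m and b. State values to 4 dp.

m = 2.1443, b = 1.7938

Entries of MᵀM: Σt·t = 127, Σt = 21, Σ1 = 5.
Moment sums: Σt·v = 310, Σv = 54.
MᵀM·[m, b]ᵀ = Mᵀv becomes [[127, 21]; [21, 5]]·[m, b]ᵀ = [310, 54]ᵀ.
Δ = 127·5 − 21² = 194.
m = (310·5 − 21·54)/194 = 208/97; b = (127·54 − 21·310)/194 = 174/97.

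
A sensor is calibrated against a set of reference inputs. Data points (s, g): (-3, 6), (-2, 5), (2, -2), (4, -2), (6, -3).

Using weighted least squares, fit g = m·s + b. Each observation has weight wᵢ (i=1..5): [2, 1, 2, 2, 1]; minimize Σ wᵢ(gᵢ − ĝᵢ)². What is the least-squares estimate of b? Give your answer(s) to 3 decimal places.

b = 2.146

Normal-equation sums: Σwᵢ·s·s = 98, Σwᵢ·s = 10, Σwᵢ·1 = 8.
Moment sums: Σwᵢ·s·g = -88, Σwᵢ·g = 6.
Determinant 98·8 − 10² = 684.
m = ((-88)·8 − 10·6)/684 = -191/171; b = (98·6 − 10·(-88))/684 = 367/171.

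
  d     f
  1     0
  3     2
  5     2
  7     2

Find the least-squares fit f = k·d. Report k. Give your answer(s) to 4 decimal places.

Forming MᵀM = [[84]] and Mᵀf = [30]ᵀ gives MᵀM·[k]ᵀ = Mᵀf.
Hence k = 30 / 84 ≈ 0.357143.

k = 0.3571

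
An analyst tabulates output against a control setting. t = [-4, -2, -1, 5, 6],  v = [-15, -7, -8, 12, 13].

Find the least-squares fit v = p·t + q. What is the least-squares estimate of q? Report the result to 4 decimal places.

q = -3.2741

The normal equations are: 82·p + 4·q = 220;  4·p + 5·q = -5.
det = 82·5 − 4² = 394.
p = (220·5 − 4·(-5))/394 = 560/197; q = (82·(-5) − 4·220)/394 = -645/197.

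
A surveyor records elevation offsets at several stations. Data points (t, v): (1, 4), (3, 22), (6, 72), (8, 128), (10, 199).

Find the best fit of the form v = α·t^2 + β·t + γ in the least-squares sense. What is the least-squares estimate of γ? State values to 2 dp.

Compute the Gram sums: Σt^2·t^2 = 15474, Σt^2·t = 1756, Σt^2 = 210, Σt·t = 210, Σt = 28, Σ1 = 5.
And Σt^2·v = 30886, Σt·v = 3516, Σv = 425.
So XᵀX·[α, β, γ]ᵀ = Xᵀv: [[15474, 1756, 210]; [1756, 210, 28]; [210, 28, 5]]·[α, β, γ]ᵀ = [30886, 3516, 425]ᵀ.
Solving the 3×3 system (Gaussian elimination) gives α = 43294/21991, β = -2420/21991, γ = 64439/21991.

γ = 2.93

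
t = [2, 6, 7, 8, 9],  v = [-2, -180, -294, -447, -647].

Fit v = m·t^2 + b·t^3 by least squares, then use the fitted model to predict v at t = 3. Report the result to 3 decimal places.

v̂ = -17.959

AᵀA·[m, b]ᵀ = Aᵀv reads: 14370·m + 116432·b = -101909;  116432·m + 957954·b = -840265.
Eliminating b: 957954·(row 1) − 116432·(row 2) gives 209388356·m = 957954·(-101909) − 116432·(-840265) = 209600294, so m = 104800147/104694178.
Then b = ((-840265) − 116432·(104800147/104694178))/957954 = -104569681/104694178.
At t = 3: v̂ = (104800147/104694178)·(9) + (-104569681/104694178)·(27) = -15411312/858149.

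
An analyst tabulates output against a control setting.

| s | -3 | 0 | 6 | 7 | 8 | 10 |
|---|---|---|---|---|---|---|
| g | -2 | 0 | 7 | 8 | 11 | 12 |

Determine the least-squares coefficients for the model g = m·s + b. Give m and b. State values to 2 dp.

m = 1.13, b = 0.72

The normal equations are: 258·m + 28·b = 312;  28·m + 6·b = 36.
Determinant 258·6 − 28² = 764.
m = (312·6 − 28·36)/764 = 216/191; b = (258·36 − 28·312)/764 = 138/191.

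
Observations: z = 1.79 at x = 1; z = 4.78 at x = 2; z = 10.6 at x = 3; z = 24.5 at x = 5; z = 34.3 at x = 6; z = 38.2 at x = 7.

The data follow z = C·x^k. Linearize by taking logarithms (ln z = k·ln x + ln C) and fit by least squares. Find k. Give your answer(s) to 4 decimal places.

Taking logs, ln z = k·ln x + ln C, so regress ln z on ln x.
Over the data: Σln x = 7.1389, Σ(ln x)² = 11.2747, Σln z = 14.8842, Σln x·ln z = 22.2489.
Normal system: [[11.2747, 7.1389]; [7.1389, 6]]·[k, ln C]ᵀ = [22.2489, 14.8842]ᵀ.
Δ = 11.2747·6 − (7.1389)² = 16.6845; k = (22.2489·6 − 7.1389·14.8842)/16.6845 = 1.63248, ln C = (11.2747·14.8842 − 7.1389·22.2489)/16.6845 = 0.53835.

k = 1.6325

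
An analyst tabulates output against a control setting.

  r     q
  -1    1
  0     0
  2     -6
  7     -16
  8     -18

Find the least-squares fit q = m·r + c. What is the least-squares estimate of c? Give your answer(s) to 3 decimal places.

MᵀM·[m, c]ᵀ = Mᵀq reads: 118·m + 16·c = -269;  16·m + 5·c = -39.
(Σr·r = 118, Σr = 16, Σ1 = 5, Σr·q = -269, Σq = -39.)
det = 118·5 − 16² = 334.
m = ((-269)·5 − 16·(-39))/334 = -721/334; c = (118·(-39) − 16·(-269))/334 = -149/167.

c = -0.892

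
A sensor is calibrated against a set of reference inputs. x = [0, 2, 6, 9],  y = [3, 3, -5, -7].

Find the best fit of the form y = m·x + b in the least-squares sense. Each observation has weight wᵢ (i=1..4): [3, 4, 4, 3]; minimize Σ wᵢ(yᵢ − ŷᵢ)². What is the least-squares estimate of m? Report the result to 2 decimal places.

m = -1.30

Setting ∂/∂m … = 0 gives: 403·m + 59·b = -285;  59·m + 14·b = -20.
(Σwᵢ·x·x = 403, Σwᵢ·x = 59, Σwᵢ·1 = 14, Σwᵢ·x·y = -285, Σwᵢ·y = -20.)
Eliminating b: 14·(row 1) − 59·(row 2) gives 2161·m = 14·(-285) − 59·(-20) = -2810, so m = -2810/2161.
Then b = ((-20) − 59·(-2810/2161))/14 = 8755/2161.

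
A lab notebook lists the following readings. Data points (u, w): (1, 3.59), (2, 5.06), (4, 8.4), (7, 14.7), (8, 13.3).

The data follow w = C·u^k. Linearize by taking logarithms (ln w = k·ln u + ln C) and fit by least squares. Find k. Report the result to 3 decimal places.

k = 0.688

With ln wᵢ as the transformed response and ln uᵢ as the regressor:
AᵀA = [[10.5129, 6.1048]; [6.1048, 5]], rhs = [14.6856, 10.3034]ᵀ  (here Σln u = 6.1048, Σ(ln u)² = 10.5129, Σln w = 10.3034, Σln u·ln w = 14.6856).
Δ = 10.5129·5 − (6.1048)² = 15.2960; k = (14.6856·5 − 6.1048·10.3034)/15.2960 = 0.68829, ln C = (10.5129·10.3034 − 6.1048·14.6856)/15.2960 = 1.22029.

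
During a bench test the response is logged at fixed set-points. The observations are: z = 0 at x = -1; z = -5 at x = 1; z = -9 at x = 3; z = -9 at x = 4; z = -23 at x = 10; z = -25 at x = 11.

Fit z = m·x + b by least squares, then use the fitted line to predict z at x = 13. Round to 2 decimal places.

ẑ = -29.00

Normal-equation sums: Σx·x = 248, Σx = 28, Σ1 = 6.
For Mᵀz: Σx·z = -573, Σz = -71.
Normal equations: [[248, 28]; [28, 6]]·[m, b]ᵀ = [-573, -71]ᵀ.
Eliminating b: 6·(row 1) − 28·(row 2) gives 704·m = 6·(-573) − 28·(-71) = -1450, so m = -725/352.
Then b = ((-71) − 28·(-725/352))/6 = -391/176.
At x = 13: ẑ = (-725/352)·(13) + (-391/176)·(1) = -10207/352.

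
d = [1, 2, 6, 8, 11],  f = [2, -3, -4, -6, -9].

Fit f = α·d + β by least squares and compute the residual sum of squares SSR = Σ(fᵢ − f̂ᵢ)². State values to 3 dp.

The normal system MᵀM·[α, β]ᵀ = Mᵀf is [[226, 28]; [28, 5]]·[α, β]ᵀ = [-175, -20]ᵀ.
Eliminating β: 5·(row 1) − 28·(row 2) gives 346·α = 5·(-175) − 28·(-20) = -315, so α = -315/346.
Then β = ((-20) − 28·(-315/346))/5 = 190/173.
Residuals: 627/346, -394/173, 63/173, 32/173, -29/346; SSR = 2991/346.

SSR = 8.645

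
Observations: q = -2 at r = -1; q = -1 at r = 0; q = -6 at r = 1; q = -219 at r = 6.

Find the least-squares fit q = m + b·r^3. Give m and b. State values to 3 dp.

MᵀM·[m, b]ᵀ = Mᵀq reads: 4·m + 216·b = -228;  216·m + 46658·b = -47308.
det = 4·46658 − 216² = 139976.
m = ((-228)·46658 − 216·(-47308))/139976 = -52437/17497; b = (4·(-47308) − 216·(-228))/139976 = -17498/17497.

m = -2.997, b = -1.000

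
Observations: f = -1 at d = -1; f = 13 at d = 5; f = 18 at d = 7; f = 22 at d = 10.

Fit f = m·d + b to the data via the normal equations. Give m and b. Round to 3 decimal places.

m = 2.147, b = 1.730

Compute the Gram sums: Σd·d = 175, Σd = 21, Σ1 = 4.
Moment sums: Σd·f = 412, Σf = 52.
Determinant 175·4 − 21² = 259.
m = (412·4 − 21·52)/259 = 556/259; b = (175·52 − 21·412)/259 = 64/37.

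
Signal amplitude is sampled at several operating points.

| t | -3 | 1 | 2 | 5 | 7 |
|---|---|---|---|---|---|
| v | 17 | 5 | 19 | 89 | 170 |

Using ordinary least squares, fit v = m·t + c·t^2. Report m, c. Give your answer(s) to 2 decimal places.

Entries of XᵀX: Σt·t = 88, Σt·t^2 = 450, Σt^2·t^2 = 3124.
Moment sums: Σt·v = 1627, Σt^2·v = 10789.
Determinant 88·3124 − 450² = 72412.
m = (1627·3124 − 450·10789)/72412 = 113849/36206; c = (88·10789 − 450·1627)/72412 = 108641/36206.

m = 3.14, c = 3.00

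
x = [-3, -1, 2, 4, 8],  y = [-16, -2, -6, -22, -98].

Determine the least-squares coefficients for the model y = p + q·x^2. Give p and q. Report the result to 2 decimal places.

p = -0.16, q = -1.52

The normal equations are: 5·p + 94·q = -144;  94·p + 4450·q = -6794.
(Σ1 = 5, Σx^2 = 94, Σx^2·x^2 = 4450, Σy = -144, Σx^2·y = -6794.)
Δ = 5·4450 − 94² = 13414.
p = ((-144)·4450 − 94·(-6794))/13414 = -1082/6707; q = (5·(-6794) − 94·(-144))/13414 = -10217/6707.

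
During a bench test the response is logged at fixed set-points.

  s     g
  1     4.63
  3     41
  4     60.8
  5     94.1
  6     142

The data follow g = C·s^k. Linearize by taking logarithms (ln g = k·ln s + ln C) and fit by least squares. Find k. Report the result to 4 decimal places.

k = 1.8860

Linearized form: ln g = k·ln s + ln C. From the 5 transformed points,
Σln s = 5.8861, Σ(ln s)² = 8.9295, Σln g = 18.8539, Σln s·ln g = 25.9676.
Equations: 8.9295·k + 5.8861·ln C = 25.9676;  5.8861·k + 5·ln C = 18.8539.
Slope k = (n·Σln s·ln g − Σln s·Σln g)/(n·Σ(ln s)² − (Σln s)²) = (5·25.9676 − 5.8861·18.8539)/10.0010 = 1.88601; ln C = (Σln g − k·Σln s)/n = 1.55053.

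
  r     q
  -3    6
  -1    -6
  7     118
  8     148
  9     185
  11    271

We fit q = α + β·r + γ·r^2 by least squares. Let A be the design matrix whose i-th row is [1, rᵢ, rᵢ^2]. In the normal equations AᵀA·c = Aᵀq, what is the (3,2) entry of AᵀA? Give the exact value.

2887

Row 3 ↔ basis r^2, column 2 ↔ basis r, so (AᵀA)_{3,2} = Σᵢ (r^2)·(r) = (9)·(-3) + (1)·(-1) + (49)·(7) + (64)·(8) + (81)·(9) + (121)·(11) = 2887.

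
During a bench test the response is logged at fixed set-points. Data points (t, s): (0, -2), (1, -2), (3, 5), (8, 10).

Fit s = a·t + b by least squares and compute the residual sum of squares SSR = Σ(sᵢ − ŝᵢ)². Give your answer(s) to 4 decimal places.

From the data, Σt·t = 74, Σt = 12, Σ1 = 4.
For Xᵀs: Σt·s = 93, Σs = 11.
XᵀX·[a, b]ᵀ = Xᵀs becomes [[74, 12]; [12, 4]]·[a, b]ᵀ = [93, 11]ᵀ.
Determinant 74·4 − 12² = 152.
a = (93·4 − 12·11)/152 = 30/19; b = (74·11 − 12·93)/152 = -151/76.
Residuals: -1/76, -121/76, 9/4, -49/76; SSR = 609/76.

SSR = 8.0132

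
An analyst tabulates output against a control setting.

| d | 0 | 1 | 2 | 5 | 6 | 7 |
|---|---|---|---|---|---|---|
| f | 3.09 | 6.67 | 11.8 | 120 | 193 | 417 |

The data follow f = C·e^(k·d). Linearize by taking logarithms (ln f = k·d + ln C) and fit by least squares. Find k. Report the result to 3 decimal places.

Linearized form: ln f = k·d + ln C. From the 6 transformed points,
Σd = 21.0000, Σ(d)² = 115.0000, Σln f = 21.5772, Σd·ln f = 104.5790.
Normal system: [[115.0000, 21.0000]; [21.0000, 6]]·[k, ln C]ᵀ = [104.5790, 21.5772]ᵀ.
Δ = 115.0000·6 − (21.0000)² = 249.0000; k = (104.5790·6 − 21.0000·21.5772)/249.0000 = 0.70022, ln C = (115.0000·21.5772 − 21.0000·104.5790)/249.0000 = 1.14544.

k = 0.700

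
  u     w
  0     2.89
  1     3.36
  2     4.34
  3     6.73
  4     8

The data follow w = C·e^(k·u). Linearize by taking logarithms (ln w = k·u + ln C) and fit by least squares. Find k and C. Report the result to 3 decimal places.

With ln wᵢ as the transformed response and uᵢ as the regressor:
XᵀX = [[30.0000, 10.0000]; [10.0000, 5]], rhs = [18.1852, 7.7271]ᵀ  (here Σu = 10.0000, Σ(u)² = 30.0000, Σln w = 7.7271, Σu·ln w = 18.1852).
Solving (det = 50.0000): k = 0.27310, ln C = 0.99922, so C = exp(0.99922) = 2.71615.

k = 0.273, C = 2.716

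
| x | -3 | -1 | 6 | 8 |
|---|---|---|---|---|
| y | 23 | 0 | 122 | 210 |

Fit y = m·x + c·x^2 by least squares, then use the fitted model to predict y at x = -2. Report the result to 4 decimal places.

Sums needed: Σx·x = 110, Σx·x^2 = 700, Σx^2·x^2 = 5474.
For Mᵀy: Σx·y = 2343, Σx^2·y = 18039.
So MᵀM·[m, c]ᵀ = Mᵀy: [[110, 700]; [700, 5474]]·[m, c]ᵀ = [2343, 18039]ᵀ.
Eliminating c: 5474·(row 1) − 700·(row 2) gives 112140·m = 5474·2343 − 700·18039 = 198282, so m = 4721/2670.
Then c = (18039 − 700·(4721/2670))/5474 = 1639/534.
At x = -2: ŷ = (4721/2670)·(-2) + (1639/534)·(4) = 11669/1335.

ŷ = 8.7408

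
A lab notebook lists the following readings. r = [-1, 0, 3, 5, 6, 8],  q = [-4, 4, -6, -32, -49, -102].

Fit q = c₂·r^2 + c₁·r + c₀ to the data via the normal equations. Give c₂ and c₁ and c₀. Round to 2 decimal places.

Normal-equation sums: Σr^2·r^2 = 6099, Σr^2·r = 879, Σr^2 = 135, Σr·r = 135, Σr = 21, Σ1 = 6.
For Mᵀq: Σr^2·q = -9150, Σr·q = -1284, Σq = -189.
Row-reducing yields c₂ = -535/256, c₁ = 945/256, c₀ = 333/128.

c₂ = -2.09, c₁ = 3.69, c₀ = 2.60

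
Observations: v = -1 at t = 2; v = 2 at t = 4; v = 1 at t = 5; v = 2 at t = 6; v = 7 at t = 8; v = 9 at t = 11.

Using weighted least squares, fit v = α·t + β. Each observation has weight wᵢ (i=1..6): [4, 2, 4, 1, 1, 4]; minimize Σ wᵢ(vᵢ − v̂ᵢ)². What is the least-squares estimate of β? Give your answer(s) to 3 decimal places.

The normal equations are: 732·α + 94·β = 492;  94·α + 16·β = 49.
Eliminating β: 16·(row 1) − 94·(row 2) gives 2876·α = 16·492 − 94·49 = 3266, so α = 1633/1438.
Then β = (49 − 94·(1633/1438))/16 = -2595/719.

β = -3.609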